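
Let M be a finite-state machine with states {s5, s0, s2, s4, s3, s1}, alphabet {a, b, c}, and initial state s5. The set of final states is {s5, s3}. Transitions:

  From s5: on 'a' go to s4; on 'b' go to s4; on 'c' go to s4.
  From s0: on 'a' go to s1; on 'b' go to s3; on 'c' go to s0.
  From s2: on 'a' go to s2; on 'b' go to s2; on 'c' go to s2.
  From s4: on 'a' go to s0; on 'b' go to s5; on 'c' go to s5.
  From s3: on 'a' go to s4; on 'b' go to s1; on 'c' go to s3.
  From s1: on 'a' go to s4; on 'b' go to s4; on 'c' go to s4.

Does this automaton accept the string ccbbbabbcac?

No

s5 → s4 → s5 → s4 → s5 → s4 → s0 → s3 → s1 → s4 → s0 → s0
End state s0 is not accepting.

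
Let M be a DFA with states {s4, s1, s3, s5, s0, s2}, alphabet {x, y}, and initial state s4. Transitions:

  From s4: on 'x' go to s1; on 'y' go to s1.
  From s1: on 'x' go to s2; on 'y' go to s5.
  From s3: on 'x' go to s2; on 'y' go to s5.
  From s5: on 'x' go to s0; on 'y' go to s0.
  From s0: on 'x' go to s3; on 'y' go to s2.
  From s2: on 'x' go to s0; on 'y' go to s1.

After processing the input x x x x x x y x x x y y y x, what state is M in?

s4 → s1 → s2 → s0 → s3 → s2 → s0 → s2 → s0 → s3 → s2 → s1 → s5 → s0 → s3

s3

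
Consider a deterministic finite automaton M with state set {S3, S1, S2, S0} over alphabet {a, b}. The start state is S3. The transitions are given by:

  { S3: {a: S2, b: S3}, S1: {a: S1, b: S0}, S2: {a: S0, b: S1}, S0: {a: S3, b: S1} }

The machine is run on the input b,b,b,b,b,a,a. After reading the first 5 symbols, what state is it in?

S3

start at S3
read 'b': S3 → S3
read 'b': S3 → S3
read 'b': S3 → S3
read 'b': S3 → S3
read 'b': S3 → S3
After 5 symbols: S3.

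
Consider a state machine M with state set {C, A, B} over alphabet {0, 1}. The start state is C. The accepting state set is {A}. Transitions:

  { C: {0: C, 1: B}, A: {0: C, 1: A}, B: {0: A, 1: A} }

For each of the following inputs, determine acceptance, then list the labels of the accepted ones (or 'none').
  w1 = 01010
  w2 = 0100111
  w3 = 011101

w2

w1: C → C → B → A → A → C  → end C, rejected
w2: C → C → B → A → C → B → A → A  → end A, accepted
w3: C → C → B → A → A → C → B  → end B, rejected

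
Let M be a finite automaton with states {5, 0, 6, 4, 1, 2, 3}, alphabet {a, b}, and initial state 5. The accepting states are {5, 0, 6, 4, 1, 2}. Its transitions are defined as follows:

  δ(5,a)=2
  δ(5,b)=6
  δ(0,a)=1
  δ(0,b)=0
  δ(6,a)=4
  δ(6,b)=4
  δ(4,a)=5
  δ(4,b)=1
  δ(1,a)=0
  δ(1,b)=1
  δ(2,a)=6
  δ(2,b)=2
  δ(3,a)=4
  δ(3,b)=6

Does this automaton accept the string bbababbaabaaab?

Yes

5 → 6 → 4 → 5 → 6 → 4 → 1 → 1 → 0 → 1 → 1 → 0 → 1 → 0 → 0
End state 0 is accepting.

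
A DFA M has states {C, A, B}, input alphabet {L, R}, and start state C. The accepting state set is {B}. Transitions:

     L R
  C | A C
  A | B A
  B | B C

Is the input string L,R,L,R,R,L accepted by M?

C → A → A → B → C → C → A
End state A is not accepting.

No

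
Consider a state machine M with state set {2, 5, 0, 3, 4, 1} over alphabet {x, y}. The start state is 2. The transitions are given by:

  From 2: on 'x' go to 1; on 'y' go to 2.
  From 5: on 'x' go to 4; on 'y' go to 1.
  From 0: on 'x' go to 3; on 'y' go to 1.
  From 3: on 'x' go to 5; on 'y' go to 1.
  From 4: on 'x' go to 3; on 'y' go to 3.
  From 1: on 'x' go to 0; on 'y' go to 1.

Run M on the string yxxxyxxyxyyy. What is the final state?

1

Trace: 2 -y-> 2 -x-> 1 -x-> 0 -x-> 3 -y-> 1 -x-> 0 -x-> 3 -y-> 1 -x-> 0 -y-> 1 -y-> 1 -y-> 1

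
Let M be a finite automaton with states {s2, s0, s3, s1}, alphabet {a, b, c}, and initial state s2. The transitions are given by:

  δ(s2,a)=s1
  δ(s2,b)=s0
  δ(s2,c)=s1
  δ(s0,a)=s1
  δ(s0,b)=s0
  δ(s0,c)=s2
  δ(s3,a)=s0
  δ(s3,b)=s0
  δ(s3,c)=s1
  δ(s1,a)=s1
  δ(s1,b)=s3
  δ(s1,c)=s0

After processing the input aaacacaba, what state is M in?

s2 → s1 → s1 → s1 → s0 → s1 → s0 → s1 → s3 → s0

s0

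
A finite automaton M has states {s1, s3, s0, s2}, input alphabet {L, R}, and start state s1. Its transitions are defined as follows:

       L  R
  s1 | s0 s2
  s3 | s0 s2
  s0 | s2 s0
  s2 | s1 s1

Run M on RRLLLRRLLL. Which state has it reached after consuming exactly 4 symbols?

Trace: s1 -R-> s2 -R-> s1 -L-> s0 -L-> s2
After 4 symbols: s2.

s2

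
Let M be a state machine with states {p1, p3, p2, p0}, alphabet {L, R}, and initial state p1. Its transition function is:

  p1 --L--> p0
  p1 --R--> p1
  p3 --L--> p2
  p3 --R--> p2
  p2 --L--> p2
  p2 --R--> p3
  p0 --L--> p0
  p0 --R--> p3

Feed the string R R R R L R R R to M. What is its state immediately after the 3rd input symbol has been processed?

p1

Trace: p1 -R-> p1 -R-> p1 -R-> p1
After 3 symbols: p1.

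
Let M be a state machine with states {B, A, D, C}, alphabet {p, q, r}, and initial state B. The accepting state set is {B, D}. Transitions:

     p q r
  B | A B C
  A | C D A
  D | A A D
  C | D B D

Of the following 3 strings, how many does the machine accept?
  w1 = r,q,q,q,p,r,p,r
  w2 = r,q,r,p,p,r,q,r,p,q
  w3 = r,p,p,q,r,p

w1: B → C → B → B → B → A → A → C → D  → end D, accepted
w2: B → C → B → C → D → A → A → D → D → A → D  → end D, accepted
w3: B → C → D → A → D → D → A  → end A, rejected

2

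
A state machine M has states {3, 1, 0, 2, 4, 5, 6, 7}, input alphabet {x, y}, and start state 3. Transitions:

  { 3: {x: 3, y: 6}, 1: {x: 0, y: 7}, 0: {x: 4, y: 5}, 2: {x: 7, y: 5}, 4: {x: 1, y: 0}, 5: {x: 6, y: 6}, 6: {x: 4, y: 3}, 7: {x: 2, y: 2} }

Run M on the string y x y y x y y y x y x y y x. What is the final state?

start at 3
read 'y': 3 → 6
read 'x': 6 → 4
read 'y': 4 → 0
read 'y': 0 → 5
read 'x': 5 → 6
read 'y': 6 → 3
read 'y': 3 → 6
read 'y': 6 → 3
read 'x': 3 → 3
read 'y': 3 → 6
read 'x': 6 → 4
read 'y': 4 → 0
read 'y': 0 → 5
read 'x': 5 → 6

6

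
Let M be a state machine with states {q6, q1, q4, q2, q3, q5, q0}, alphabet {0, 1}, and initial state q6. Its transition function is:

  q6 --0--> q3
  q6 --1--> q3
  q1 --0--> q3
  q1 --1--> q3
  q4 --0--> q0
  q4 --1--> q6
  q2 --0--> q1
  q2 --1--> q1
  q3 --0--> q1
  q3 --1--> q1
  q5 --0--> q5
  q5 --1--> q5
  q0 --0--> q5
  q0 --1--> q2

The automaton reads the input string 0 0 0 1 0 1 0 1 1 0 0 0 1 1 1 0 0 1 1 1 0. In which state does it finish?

q3

Trace: q6 -0-> q3 -0-> q1 -0-> q3 -1-> q1 -0-> q3 -1-> q1 -0-> q3 -1-> q1 -1-> q3 -0-> q1 -0-> q3 -0-> q1 -1-> q3 -1-> q1 -1-> q3 -0-> q1 -0-> q3 -1-> q1 -1-> q3 -1-> q1 -0-> q3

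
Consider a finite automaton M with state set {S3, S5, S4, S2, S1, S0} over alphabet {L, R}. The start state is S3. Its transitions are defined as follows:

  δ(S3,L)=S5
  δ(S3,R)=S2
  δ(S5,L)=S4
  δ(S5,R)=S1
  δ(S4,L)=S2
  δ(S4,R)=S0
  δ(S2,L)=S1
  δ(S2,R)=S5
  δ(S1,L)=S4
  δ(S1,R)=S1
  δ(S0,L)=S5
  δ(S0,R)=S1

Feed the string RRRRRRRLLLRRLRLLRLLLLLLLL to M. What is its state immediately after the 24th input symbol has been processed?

S3 → S2 → S5 → S1 → S1 → S1 → S1 → S1 → S4 → S2 → S1 → S1 → S1 → S4 → S0 → S5 → S4 → S0 → S5 → S4 → S2 → S1 → S4 → S2 → S1
After 24 symbols: S1.

S1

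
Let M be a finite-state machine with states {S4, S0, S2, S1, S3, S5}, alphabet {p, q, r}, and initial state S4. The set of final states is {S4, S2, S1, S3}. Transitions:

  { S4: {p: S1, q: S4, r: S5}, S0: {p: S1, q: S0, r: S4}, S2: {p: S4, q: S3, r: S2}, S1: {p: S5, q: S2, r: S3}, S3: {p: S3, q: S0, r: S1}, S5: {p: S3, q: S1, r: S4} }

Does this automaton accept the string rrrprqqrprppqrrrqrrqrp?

Trace: S4 -r-> S5 -r-> S4 -r-> S5 -p-> S3 -r-> S1 -q-> S2 -q-> S3 -r-> S1 -p-> S5 -r-> S4 -p-> S1 -p-> S5 -q-> S1 -r-> S3 -r-> S1 -r-> S3 -q-> S0 -r-> S4 -r-> S5 -q-> S1 -r-> S3 -p-> S3
End state S3 is accepting.

Yes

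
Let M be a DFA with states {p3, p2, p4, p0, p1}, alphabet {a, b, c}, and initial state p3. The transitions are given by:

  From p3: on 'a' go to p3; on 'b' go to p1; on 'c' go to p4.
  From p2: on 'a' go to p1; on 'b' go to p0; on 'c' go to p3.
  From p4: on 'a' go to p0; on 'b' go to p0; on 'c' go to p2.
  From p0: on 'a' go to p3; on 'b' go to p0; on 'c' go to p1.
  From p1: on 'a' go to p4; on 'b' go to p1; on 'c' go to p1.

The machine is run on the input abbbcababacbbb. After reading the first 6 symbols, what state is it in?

p4

start at p3
read 'a': p3 → p3
read 'b': p3 → p1
read 'b': p1 → p1
read 'b': p1 → p1
read 'c': p1 → p1
read 'a': p1 → p4
After 6 symbols: p4.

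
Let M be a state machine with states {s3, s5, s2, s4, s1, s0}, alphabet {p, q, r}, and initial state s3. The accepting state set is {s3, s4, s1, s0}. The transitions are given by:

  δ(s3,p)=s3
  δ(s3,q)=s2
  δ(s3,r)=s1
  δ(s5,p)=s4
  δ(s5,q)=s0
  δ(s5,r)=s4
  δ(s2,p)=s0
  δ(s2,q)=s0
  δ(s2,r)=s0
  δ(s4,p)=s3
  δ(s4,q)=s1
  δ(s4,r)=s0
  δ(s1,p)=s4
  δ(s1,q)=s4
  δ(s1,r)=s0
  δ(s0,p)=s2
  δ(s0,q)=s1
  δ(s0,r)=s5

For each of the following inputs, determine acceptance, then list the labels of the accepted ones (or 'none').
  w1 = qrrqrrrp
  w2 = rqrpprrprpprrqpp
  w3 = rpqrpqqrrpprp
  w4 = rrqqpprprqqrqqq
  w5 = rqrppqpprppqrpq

w2, w3, w4, w5

w1: s3 → s2 → s0 → s5 → s0 → s5 → s4 → s0 → s2  → end s2, rejected
w2: s3 → s1 → s4 → s0 → s2 → s0 → s5 → s4 → s3 → s1 → s4 → s3 → s1 → s0 → s1 → s4 → s3  → end s3, accepted
w3: s3 → s1 → s4 → s1 → s0 → s2 → s0 → s1 → s0 → s5 → s4 → s3 → s1 → s4  → end s4, accepted
w4: s3 → s1 → s0 → s1 → s4 → s3 → s3 → s1 → s4 → s0 → s1 → s4 → s0 → s1 → s4 → s1  → end s1, accepted
w5: s3 → s1 → s4 → s0 → s2 → s0 → s1 → s4 → s3 → s1 → s4 → s3 → s2 → s0 → s2 → s0  → end s0, accepted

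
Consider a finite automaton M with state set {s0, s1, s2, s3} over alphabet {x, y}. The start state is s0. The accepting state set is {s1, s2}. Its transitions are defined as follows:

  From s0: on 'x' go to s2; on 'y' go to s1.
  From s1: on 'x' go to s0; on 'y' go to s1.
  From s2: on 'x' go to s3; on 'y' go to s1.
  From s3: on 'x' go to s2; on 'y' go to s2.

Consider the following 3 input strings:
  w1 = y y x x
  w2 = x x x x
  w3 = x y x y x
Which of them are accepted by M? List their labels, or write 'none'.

w1

w1: Trace: s0 -y-> s1 -y-> s1 -x-> s0 -x-> s2  → end s2, accepted
w2: Trace: s0 -x-> s2 -x-> s3 -x-> s2 -x-> s3  → end s3, rejected
w3: Trace: s0 -x-> s2 -y-> s1 -x-> s0 -y-> s1 -x-> s0  → end s0, rejected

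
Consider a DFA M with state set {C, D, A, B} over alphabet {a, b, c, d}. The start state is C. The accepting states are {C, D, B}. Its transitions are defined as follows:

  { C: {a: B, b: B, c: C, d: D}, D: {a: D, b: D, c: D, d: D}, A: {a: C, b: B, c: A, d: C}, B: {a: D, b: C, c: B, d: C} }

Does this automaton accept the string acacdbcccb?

Yes

Trace: C -a-> B -c-> B -a-> D -c-> D -d-> D -b-> D -c-> D -c-> D -c-> D -b-> D
End state D is accepting.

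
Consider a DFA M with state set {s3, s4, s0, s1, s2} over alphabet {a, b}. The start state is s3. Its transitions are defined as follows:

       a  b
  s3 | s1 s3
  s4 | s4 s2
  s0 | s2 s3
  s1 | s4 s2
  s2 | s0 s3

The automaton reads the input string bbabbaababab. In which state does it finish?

s2

start at s3
read 'b': s3 → s3
read 'b': s3 → s3
read 'a': s3 → s1
read 'b': s1 → s2
read 'b': s2 → s3
read 'a': s3 → s1
read 'a': s1 → s4
read 'b': s4 → s2
read 'a': s2 → s0
read 'b': s0 → s3
read 'a': s3 → s1
read 'b': s1 → s2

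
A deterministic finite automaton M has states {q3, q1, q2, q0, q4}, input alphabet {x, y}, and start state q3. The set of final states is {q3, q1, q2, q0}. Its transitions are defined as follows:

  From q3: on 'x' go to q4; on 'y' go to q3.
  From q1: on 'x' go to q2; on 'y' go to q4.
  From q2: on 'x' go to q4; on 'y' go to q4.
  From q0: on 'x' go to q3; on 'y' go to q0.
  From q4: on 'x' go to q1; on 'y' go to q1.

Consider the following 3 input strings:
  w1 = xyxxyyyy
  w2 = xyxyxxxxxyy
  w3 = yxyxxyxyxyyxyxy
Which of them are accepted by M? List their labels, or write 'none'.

w1: q3 → q4 → q1 → q2 → q4 → q1 → q4 → q1 → q4  → end q4, rejected
w2: q3 → q4 → q1 → q2 → q4 → q1 → q2 → q4 → q1 → q2 → q4 → q1  → end q1, accepted
w3: q3 → q3 → q4 → q1 → q2 → q4 → q1 → q2 → q4 → q1 → q4 → q1 → q2 → q4 → q1 → q4  → end q4, rejected

w2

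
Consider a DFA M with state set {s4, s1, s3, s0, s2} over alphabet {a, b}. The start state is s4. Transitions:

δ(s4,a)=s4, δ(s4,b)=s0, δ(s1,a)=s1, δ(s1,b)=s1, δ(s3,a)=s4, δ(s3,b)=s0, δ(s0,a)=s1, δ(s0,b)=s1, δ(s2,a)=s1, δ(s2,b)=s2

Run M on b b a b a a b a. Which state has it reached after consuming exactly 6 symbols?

s1

s4 → s0 → s1 → s1 → s1 → s1 → s1
After 6 symbols: s1.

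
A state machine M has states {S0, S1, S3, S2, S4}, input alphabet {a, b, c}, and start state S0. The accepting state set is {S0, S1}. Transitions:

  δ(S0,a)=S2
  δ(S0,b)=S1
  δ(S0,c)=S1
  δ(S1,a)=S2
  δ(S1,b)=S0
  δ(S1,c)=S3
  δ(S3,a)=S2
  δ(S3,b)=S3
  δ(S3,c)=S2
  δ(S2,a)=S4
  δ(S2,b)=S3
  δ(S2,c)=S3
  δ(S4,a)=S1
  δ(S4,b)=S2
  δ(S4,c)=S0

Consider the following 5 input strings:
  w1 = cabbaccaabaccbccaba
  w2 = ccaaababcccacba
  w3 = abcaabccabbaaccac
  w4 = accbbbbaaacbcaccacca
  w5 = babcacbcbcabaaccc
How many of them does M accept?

w1: S0 → S1 → S2 → S3 → S3 → S2 → S3 → S2 → S4 → S1 → S0 → S2 → S3 → S2 → S3 → S2 → S3 → S2 → S3 → S2  → end S2, rejected
w2: S0 → S1 → S3 → S2 → S4 → S1 → S0 → S2 → S3 → S2 → S3 → S2 → S4 → S0 → S1 → S2  → end S2, rejected
w3: S0 → S2 → S3 → S2 → S4 → S1 → S0 → S1 → S3 → S2 → S3 → S3 → S2 → S4 → S0 → S1 → S2 → S3  → end S3, rejected
w4: S0 → S2 → S3 → S2 → S3 → S3 → S3 → S3 → S2 → S4 → S1 → S3 → S3 → S2 → S4 → S0 → S1 → S2 → S3 → S2 → S4  → end S4, rejected
w5: S0 → S1 → S2 → S3 → S2 → S4 → S0 → S1 → S3 → S3 → S2 → S4 → S2 → S4 → S1 → S3 → S2 → S3  → end S3, rejected

0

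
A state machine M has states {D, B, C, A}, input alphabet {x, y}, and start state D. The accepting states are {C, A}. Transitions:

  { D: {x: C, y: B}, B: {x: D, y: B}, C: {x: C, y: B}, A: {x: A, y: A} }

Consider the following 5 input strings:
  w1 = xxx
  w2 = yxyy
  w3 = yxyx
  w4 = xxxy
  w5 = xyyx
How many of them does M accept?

w1: D → C → C → C  → end C, accepted
w2: D → B → D → B → B  → end B, rejected
w3: D → B → D → B → D  → end D, rejected
w4: D → C → C → C → B  → end B, rejected
w5: D → C → B → B → D  → end D, rejected

1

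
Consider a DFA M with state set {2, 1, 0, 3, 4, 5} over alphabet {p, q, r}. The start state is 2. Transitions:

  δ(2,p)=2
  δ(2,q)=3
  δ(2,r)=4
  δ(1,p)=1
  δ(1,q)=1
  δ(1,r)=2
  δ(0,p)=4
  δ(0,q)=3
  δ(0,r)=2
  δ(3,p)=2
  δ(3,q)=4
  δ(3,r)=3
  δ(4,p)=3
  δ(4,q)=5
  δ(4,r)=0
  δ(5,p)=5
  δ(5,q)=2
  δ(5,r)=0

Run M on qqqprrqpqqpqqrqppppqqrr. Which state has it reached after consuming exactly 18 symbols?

2

2 → 3 → 4 → 5 → 5 → 0 → 2 → 3 → 2 → 3 → 4 → 3 → 4 → 5 → 0 → 3 → 2 → 2 → 2
After 18 symbols: 2.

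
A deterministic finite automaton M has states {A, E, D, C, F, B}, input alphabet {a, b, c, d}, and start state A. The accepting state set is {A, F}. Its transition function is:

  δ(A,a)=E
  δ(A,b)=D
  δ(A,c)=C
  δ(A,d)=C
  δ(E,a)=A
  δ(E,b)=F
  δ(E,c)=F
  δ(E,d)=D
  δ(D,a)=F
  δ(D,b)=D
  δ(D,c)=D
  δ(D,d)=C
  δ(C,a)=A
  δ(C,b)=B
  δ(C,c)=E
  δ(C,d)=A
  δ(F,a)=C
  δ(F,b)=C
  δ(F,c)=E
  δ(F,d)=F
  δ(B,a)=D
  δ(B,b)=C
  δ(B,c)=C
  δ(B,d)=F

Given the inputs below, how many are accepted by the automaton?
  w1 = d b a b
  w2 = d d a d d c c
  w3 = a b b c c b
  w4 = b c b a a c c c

w1:
  start at A
  read 'd': A → C
  read 'b': C → B
  read 'a': B → D
  read 'b': D → D
  end D, rejected
w2:
  start at A
  read 'd': A → C
  read 'd': C → A
  read 'a': A → E
  read 'd': E → D
  read 'd': D → C
  read 'c': C → E
  read 'c': E → F
  end F, accepted
w3:
  start at A
  read 'a': A → E
  read 'b': E → F
  read 'b': F → C
  read 'c': C → E
  read 'c': E → F
  read 'b': F → C
  end C, rejected
w4:
  start at A
  read 'b': A → D
  read 'c': D → D
  read 'b': D → D
  read 'a': D → F
  read 'a': F → C
  read 'c': C → E
  read 'c': E → F
  read 'c': F → E
  end E, rejected

1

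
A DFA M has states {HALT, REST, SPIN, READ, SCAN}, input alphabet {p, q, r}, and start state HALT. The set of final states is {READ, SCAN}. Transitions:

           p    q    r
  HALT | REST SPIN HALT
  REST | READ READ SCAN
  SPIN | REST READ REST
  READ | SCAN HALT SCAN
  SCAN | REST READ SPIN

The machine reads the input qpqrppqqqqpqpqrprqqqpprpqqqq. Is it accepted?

HALT → SPIN → REST → READ → SCAN → REST → READ → HALT → SPIN → READ → HALT → REST → READ → SCAN → READ → SCAN → REST → SCAN → READ → HALT → SPIN → REST → READ → SCAN → REST → READ → HALT → SPIN → READ
End state READ is accepting.

Yes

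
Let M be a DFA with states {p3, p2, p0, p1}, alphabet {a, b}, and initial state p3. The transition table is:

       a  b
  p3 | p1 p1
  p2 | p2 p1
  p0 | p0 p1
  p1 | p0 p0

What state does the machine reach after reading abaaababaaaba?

start at p3
read 'a': p3 → p1
read 'b': p1 → p0
read 'a': p0 → p0
read 'a': p0 → p0
read 'a': p0 → p0
read 'b': p0 → p1
read 'a': p1 → p0
read 'b': p0 → p1
read 'a': p1 → p0
read 'a': p0 → p0
read 'a': p0 → p0
read 'b': p0 → p1
read 'a': p1 → p0

p0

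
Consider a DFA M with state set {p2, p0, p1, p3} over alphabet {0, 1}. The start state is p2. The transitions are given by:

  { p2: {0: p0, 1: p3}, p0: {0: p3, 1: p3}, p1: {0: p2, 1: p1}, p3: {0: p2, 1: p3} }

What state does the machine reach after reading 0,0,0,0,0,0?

p2

Trace: p2 -0-> p0 -0-> p3 -0-> p2 -0-> p0 -0-> p3 -0-> p2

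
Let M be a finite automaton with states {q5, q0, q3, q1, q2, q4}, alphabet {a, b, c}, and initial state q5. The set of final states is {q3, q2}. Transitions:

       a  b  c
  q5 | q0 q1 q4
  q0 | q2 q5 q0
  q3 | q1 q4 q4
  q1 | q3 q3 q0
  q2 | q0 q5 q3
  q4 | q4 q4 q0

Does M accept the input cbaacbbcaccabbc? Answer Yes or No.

No

q5 → q4 → q4 → q4 → q4 → q0 → q5 → q1 → q0 → q2 → q3 → q4 → q4 → q4 → q4 → q0
End state q0 is not accepting.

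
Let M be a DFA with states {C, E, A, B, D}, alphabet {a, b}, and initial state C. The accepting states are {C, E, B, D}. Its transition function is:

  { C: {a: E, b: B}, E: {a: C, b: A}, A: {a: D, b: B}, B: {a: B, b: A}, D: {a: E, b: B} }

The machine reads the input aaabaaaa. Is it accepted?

Yes

C → E → C → E → A → D → E → C → E
End state E is accepting.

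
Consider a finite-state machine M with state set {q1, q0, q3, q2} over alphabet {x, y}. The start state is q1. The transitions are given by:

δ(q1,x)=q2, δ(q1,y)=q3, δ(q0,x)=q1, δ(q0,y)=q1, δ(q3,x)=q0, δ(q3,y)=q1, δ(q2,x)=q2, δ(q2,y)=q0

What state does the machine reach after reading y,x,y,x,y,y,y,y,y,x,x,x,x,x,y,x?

q1

q1 → q3 → q0 → q1 → q2 → q0 → q1 → q3 → q1 → q3 → q0 → q1 → q2 → q2 → q2 → q0 → q1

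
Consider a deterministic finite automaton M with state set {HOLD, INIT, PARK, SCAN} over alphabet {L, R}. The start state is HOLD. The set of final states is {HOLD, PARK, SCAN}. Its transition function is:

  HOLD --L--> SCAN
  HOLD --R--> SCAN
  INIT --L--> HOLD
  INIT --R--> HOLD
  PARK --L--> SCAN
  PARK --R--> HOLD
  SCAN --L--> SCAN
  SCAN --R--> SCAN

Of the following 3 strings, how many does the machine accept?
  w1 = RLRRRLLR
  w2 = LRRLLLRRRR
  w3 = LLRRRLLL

3

w1: HOLD → SCAN → SCAN → SCAN → SCAN → SCAN → SCAN → SCAN → SCAN  → end SCAN, accepted
w2: HOLD → SCAN → SCAN → SCAN → SCAN → SCAN → SCAN → SCAN → SCAN → SCAN → SCAN  → end SCAN, accepted
w3: HOLD → SCAN → SCAN → SCAN → SCAN → SCAN → SCAN → SCAN → SCAN  → end SCAN, accepted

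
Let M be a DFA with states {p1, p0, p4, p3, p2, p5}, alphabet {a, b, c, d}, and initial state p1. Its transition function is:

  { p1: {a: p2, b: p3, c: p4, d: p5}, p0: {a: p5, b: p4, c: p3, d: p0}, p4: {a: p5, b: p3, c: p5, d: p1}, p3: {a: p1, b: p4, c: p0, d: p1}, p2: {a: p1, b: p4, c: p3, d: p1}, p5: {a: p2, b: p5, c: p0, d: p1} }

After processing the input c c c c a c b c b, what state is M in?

p4

p1 → p4 → p5 → p0 → p3 → p1 → p4 → p3 → p0 → p4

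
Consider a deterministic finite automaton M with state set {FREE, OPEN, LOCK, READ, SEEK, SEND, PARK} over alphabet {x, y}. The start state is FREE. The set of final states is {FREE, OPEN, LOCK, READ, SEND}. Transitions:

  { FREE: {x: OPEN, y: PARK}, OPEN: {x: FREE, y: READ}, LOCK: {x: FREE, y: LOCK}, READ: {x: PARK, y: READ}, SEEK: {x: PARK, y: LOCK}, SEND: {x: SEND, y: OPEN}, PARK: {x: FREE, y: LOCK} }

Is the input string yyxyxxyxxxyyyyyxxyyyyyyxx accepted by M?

Trace: FREE -y-> PARK -y-> LOCK -x-> FREE -y-> PARK -x-> FREE -x-> OPEN -y-> READ -x-> PARK -x-> FREE -x-> OPEN -y-> READ -y-> READ -y-> READ -y-> READ -y-> READ -x-> PARK -x-> FREE -y-> PARK -y-> LOCK -y-> LOCK -y-> LOCK -y-> LOCK -y-> LOCK -x-> FREE -x-> OPEN
End state OPEN is accepting.

Yes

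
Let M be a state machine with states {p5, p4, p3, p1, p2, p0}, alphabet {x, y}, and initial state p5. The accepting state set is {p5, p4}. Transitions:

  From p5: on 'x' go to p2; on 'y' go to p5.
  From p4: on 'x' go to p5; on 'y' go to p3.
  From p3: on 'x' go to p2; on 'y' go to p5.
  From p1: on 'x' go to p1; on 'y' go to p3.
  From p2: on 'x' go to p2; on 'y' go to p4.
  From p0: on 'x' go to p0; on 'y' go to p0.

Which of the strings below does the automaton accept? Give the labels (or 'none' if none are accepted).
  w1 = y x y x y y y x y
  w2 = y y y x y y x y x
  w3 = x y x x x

w1, w2

w1: p5 → p5 → p2 → p4 → p5 → p5 → p5 → p5 → p2 → p4  → end p4, accepted
w2: p5 → p5 → p5 → p5 → p2 → p4 → p3 → p2 → p4 → p5  → end p5, accepted
w3: p5 → p2 → p4 → p5 → p2 → p2  → end p2, rejected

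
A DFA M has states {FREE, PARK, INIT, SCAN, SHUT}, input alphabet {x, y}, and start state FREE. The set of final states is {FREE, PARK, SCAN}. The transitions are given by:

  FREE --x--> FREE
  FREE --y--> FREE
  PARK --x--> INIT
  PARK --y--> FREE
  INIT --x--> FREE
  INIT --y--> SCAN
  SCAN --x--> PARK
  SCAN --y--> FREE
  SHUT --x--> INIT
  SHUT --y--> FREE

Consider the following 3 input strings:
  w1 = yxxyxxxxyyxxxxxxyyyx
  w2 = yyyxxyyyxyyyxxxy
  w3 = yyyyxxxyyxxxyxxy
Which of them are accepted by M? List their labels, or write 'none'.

w1: FREE → FREE → FREE → FREE → FREE → FREE → FREE → FREE → FREE → FREE → FREE → FREE → FREE → FREE → FREE → FREE → FREE → FREE → FREE → FREE → FREE  → end FREE, accepted
w2: FREE → FREE → FREE → FREE → FREE → FREE → FREE → FREE → FREE → FREE → FREE → FREE → FREE → FREE → FREE → FREE → FREE  → end FREE, accepted
w3: FREE → FREE → FREE → FREE → FREE → FREE → FREE → FREE → FREE → FREE → FREE → FREE → FREE → FREE → FREE → FREE → FREE  → end FREE, accepted

w1, w2, w3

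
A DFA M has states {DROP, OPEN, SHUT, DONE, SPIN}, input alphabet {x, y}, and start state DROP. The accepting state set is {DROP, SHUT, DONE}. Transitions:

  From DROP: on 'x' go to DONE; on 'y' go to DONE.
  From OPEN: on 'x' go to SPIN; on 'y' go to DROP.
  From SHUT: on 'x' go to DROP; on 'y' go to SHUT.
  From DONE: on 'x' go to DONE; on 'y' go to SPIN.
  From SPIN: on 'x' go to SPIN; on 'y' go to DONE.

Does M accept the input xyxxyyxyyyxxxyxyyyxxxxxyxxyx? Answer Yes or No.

Yes

Trace: DROP -x-> DONE -y-> SPIN -x-> SPIN -x-> SPIN -y-> DONE -y-> SPIN -x-> SPIN -y-> DONE -y-> SPIN -y-> DONE -x-> DONE -x-> DONE -x-> DONE -y-> SPIN -x-> SPIN -y-> DONE -y-> SPIN -y-> DONE -x-> DONE -x-> DONE -x-> DONE -x-> DONE -x-> DONE -y-> SPIN -x-> SPIN -x-> SPIN -y-> DONE -x-> DONE
End state DONE is accepting.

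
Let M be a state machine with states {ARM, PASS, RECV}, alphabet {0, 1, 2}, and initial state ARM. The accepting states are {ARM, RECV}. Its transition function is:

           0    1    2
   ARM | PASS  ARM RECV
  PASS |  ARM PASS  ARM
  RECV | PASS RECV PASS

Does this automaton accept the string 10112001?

ARM → ARM → PASS → PASS → PASS → ARM → PASS → ARM → ARM
End state ARM is accepting.

Yes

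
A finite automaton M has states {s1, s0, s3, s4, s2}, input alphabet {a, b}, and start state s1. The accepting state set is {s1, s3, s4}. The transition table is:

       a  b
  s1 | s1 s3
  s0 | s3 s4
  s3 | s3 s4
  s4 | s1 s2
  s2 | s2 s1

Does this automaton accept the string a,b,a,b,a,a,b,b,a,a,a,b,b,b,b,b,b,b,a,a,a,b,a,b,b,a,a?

s1 → s1 → s3 → s3 → s4 → s1 → s1 → s3 → s4 → s1 → s1 → s1 → s3 → s4 → s2 → s1 → s3 → s4 → s2 → s2 → s2 → s2 → s1 → s1 → s3 → s4 → s1 → s1
End state s1 is accepting.

Yes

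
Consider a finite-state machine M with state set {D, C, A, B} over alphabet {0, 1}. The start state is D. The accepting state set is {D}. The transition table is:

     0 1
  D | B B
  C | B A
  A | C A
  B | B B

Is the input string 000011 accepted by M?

No

D → B → B → B → B → B → B
End state B is not accepting.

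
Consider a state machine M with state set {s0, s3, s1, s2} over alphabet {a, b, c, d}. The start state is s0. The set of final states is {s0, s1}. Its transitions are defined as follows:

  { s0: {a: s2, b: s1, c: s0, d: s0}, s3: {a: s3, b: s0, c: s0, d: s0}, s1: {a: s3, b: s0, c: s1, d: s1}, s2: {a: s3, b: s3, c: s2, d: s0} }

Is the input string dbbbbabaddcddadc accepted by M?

Yes

s0 → s0 → s1 → s0 → s1 → s0 → s2 → s3 → s3 → s0 → s0 → s0 → s0 → s0 → s2 → s0 → s0
End state s0 is accepting.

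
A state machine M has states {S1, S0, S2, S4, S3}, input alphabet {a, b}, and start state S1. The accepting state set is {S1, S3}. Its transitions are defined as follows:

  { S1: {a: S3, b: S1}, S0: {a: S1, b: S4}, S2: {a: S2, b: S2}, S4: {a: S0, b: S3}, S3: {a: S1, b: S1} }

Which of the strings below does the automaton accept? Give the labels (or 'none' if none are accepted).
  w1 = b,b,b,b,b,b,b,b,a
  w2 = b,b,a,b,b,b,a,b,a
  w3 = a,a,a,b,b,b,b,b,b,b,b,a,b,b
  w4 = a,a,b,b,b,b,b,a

w1: S1 → S1 → S1 → S1 → S1 → S1 → S1 → S1 → S1 → S3  → end S3, accepted
w2: S1 → S1 → S1 → S3 → S1 → S1 → S1 → S3 → S1 → S3  → end S3, accepted
w3: S1 → S3 → S1 → S3 → S1 → S1 → S1 → S1 → S1 → S1 → S1 → S1 → S3 → S1 → S1  → end S1, accepted
w4: S1 → S3 → S1 → S1 → S1 → S1 → S1 → S1 → S3  → end S3, accepted

w1, w2, w3, w4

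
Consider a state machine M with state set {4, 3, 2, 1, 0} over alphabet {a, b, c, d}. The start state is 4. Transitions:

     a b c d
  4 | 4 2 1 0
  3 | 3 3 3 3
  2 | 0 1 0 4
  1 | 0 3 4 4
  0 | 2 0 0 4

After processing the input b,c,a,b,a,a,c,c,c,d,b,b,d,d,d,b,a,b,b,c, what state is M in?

0

Trace: 4 -b-> 2 -c-> 0 -a-> 2 -b-> 1 -a-> 0 -a-> 2 -c-> 0 -c-> 0 -c-> 0 -d-> 4 -b-> 2 -b-> 1 -d-> 4 -d-> 0 -d-> 4 -b-> 2 -a-> 0 -b-> 0 -b-> 0 -c-> 0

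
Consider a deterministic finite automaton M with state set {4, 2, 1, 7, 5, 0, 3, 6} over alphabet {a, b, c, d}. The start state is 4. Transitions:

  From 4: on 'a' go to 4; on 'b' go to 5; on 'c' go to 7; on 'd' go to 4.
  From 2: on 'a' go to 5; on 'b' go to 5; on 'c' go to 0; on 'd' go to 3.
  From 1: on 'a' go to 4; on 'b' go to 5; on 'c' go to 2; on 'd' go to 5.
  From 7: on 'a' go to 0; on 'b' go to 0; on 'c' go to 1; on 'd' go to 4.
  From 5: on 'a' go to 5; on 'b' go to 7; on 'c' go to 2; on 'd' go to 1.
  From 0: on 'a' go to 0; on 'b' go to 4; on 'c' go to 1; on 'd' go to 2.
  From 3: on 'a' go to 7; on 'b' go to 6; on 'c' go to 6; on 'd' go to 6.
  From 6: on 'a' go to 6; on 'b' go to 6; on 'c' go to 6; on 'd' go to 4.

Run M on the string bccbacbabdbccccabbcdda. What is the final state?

4

start at 4
read 'b': 4 → 5
read 'c': 5 → 2
read 'c': 2 → 0
read 'b': 0 → 4
read 'a': 4 → 4
read 'c': 4 → 7
read 'b': 7 → 0
read 'a': 0 → 0
read 'b': 0 → 4
read 'd': 4 → 4
read 'b': 4 → 5
read 'c': 5 → 2
read 'c': 2 → 0
read 'c': 0 → 1
read 'c': 1 → 2
read 'a': 2 → 5
read 'b': 5 → 7
read 'b': 7 → 0
read 'c': 0 → 1
read 'd': 1 → 5
read 'd': 5 → 1
read 'a': 1 → 4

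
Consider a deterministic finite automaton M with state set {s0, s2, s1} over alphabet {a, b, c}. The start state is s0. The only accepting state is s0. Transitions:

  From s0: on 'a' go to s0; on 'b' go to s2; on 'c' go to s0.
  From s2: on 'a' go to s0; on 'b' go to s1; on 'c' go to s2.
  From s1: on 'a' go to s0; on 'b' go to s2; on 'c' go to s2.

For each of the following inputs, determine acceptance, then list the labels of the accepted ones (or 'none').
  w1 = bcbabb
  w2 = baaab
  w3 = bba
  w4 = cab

w1: Trace: s0 -b-> s2 -c-> s2 -b-> s1 -a-> s0 -b-> s2 -b-> s1  → end s1, rejected
w2: Trace: s0 -b-> s2 -a-> s0 -a-> s0 -a-> s0 -b-> s2  → end s2, rejected
w3: Trace: s0 -b-> s2 -b-> s1 -a-> s0  → end s0, accepted
w4: Trace: s0 -c-> s0 -a-> s0 -b-> s2  → end s2, rejected

w3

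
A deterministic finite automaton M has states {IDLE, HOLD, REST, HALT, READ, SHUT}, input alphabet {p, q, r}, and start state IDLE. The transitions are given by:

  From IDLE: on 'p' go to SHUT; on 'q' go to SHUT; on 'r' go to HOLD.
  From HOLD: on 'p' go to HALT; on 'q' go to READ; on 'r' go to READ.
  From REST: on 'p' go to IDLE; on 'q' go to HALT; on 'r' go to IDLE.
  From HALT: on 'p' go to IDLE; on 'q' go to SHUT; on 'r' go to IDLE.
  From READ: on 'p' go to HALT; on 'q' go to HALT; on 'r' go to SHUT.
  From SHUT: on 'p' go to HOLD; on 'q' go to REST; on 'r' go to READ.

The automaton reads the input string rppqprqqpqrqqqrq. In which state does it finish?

Trace: IDLE -r-> HOLD -p-> HALT -p-> IDLE -q-> SHUT -p-> HOLD -r-> READ -q-> HALT -q-> SHUT -p-> HOLD -q-> READ -r-> SHUT -q-> REST -q-> HALT -q-> SHUT -r-> READ -q-> HALT

HALT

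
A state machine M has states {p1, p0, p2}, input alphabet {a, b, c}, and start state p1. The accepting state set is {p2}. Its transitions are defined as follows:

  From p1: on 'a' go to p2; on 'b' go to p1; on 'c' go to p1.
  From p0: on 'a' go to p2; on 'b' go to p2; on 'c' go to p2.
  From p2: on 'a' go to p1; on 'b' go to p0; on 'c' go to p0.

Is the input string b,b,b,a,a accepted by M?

Trace: p1 -b-> p1 -b-> p1 -b-> p1 -a-> p2 -a-> p1
End state p1 is not accepting.

No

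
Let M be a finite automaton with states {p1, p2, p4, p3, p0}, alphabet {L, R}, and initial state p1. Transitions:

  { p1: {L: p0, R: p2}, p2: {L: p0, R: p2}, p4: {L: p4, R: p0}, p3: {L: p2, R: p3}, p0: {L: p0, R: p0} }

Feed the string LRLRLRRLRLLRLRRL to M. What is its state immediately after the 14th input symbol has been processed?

start at p1
read 'L': p1 → p0
read 'R': p0 → p0
read 'L': p0 → p0
read 'R': p0 → p0
read 'L': p0 → p0
read 'R': p0 → p0
read 'R': p0 → p0
read 'L': p0 → p0
read 'R': p0 → p0
read 'L': p0 → p0
read 'L': p0 → p0
read 'R': p0 → p0
read 'L': p0 → p0
read 'R': p0 → p0
After 14 symbols: p0.

p0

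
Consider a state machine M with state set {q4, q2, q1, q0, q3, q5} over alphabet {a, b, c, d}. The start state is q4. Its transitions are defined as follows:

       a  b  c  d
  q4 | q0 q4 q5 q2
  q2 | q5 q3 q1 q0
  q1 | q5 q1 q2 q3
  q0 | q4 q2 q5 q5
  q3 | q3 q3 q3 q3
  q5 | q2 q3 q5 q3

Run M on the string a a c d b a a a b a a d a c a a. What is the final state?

start at q4
read 'a': q4 → q0
read 'a': q0 → q4
read 'c': q4 → q5
read 'd': q5 → q3
read 'b': q3 → q3
read 'a': q3 → q3
read 'a': q3 → q3
read 'a': q3 → q3
read 'b': q3 → q3
read 'a': q3 → q3
read 'a': q3 → q3
read 'd': q3 → q3
read 'a': q3 → q3
read 'c': q3 → q3
read 'a': q3 → q3
read 'a': q3 → q3

q3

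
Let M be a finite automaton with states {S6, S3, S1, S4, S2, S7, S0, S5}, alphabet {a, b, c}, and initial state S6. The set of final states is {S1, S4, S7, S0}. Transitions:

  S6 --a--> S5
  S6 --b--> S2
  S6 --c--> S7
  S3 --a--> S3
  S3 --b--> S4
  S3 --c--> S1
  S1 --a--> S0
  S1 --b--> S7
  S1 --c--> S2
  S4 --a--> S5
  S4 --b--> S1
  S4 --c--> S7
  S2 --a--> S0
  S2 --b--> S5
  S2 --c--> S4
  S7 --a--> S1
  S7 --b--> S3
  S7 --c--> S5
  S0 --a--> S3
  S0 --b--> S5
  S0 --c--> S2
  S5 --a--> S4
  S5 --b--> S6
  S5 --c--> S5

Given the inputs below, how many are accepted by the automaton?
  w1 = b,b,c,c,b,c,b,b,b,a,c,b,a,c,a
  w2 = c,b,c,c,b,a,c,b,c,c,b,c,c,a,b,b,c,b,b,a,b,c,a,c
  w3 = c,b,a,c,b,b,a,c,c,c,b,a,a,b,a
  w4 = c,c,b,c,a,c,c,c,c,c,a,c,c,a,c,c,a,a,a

w1: S6 → S2 → S5 → S5 → S5 → S6 → S7 → S3 → S4 → S1 → S0 → S2 → S5 → S4 → S7 → S1  → end S1, accepted
w2: S6 → S7 → S3 → S1 → S2 → S5 → S4 → S7 → S3 → S1 → S2 → S5 → S5 → S5 → S4 → S1 → S7 → S5 → S6 → S2 → S0 → S5 → S5 → S4 → S7  → end S7, accepted
w3: S6 → S7 → S3 → S3 → S1 → S7 → S3 → S3 → S1 → S2 → S4 → S1 → S0 → S3 → S4 → S5  → end S5, rejected
w4: S6 → S7 → S5 → S6 → S7 → S1 → S2 → S4 → S7 → S5 → S5 → S4 → S7 → S5 → S4 → S7 → S5 → S4 → S5 → S4  → end S4, accepted

3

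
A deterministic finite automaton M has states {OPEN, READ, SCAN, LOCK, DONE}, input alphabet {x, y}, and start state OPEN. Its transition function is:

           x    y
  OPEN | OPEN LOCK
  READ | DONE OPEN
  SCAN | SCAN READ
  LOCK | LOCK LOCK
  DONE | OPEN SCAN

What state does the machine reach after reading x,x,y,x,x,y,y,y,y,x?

LOCK

Trace: OPEN -x-> OPEN -x-> OPEN -y-> LOCK -x-> LOCK -x-> LOCK -y-> LOCK -y-> LOCK -y-> LOCK -y-> LOCK -x-> LOCK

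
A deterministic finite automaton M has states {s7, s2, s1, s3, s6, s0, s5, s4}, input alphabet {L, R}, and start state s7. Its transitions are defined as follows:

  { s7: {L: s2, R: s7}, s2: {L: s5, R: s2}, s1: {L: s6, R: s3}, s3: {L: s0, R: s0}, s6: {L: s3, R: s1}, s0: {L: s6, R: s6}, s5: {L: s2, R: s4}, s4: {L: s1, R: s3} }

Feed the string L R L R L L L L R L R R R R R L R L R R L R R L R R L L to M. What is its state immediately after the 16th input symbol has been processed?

Trace: s7 -L-> s2 -R-> s2 -L-> s5 -R-> s4 -L-> s1 -L-> s6 -L-> s3 -L-> s0 -R-> s6 -L-> s3 -R-> s0 -R-> s6 -R-> s1 -R-> s3 -R-> s0 -L-> s6
After 16 symbols: s6.

s6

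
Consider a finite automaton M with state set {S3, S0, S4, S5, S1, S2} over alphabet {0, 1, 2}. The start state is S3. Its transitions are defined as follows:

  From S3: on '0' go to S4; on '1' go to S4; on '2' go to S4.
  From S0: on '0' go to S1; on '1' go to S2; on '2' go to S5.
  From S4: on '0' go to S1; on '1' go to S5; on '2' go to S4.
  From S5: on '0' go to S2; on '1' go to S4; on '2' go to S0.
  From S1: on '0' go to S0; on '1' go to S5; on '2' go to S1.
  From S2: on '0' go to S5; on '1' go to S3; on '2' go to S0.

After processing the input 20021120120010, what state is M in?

Trace: S3 -2-> S4 -0-> S1 -0-> S0 -2-> S5 -1-> S4 -1-> S5 -2-> S0 -0-> S1 -1-> S5 -2-> S0 -0-> S1 -0-> S0 -1-> S2 -0-> S5

S5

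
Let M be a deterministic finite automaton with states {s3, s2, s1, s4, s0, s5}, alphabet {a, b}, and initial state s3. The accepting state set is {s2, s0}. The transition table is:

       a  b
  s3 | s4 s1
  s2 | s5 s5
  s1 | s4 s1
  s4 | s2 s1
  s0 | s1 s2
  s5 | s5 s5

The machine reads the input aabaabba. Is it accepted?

start at s3
read 'a': s3 → s4
read 'a': s4 → s2
read 'b': s2 → s5
read 'a': s5 → s5
read 'a': s5 → s5
read 'b': s5 → s5
read 'b': s5 → s5
read 'a': s5 → s5
End state s5 is not accepting.

No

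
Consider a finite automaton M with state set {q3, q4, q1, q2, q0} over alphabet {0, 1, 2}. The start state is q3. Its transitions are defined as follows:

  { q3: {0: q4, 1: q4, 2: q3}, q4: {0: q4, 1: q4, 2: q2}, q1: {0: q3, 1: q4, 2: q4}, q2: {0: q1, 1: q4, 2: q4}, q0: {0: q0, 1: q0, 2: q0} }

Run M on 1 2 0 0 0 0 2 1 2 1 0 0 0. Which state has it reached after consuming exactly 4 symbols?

Trace: q3 -1-> q4 -2-> q2 -0-> q1 -0-> q3
After 4 symbols: q3.

q3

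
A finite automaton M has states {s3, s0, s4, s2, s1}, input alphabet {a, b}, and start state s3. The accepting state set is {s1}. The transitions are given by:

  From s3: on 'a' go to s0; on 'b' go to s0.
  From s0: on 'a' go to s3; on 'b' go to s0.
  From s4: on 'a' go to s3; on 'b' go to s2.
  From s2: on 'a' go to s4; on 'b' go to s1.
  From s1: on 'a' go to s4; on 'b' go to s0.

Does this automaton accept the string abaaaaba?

start at s3
read 'a': s3 → s0
read 'b': s0 → s0
read 'a': s0 → s3
read 'a': s3 → s0
read 'a': s0 → s3
read 'a': s3 → s0
read 'b': s0 → s0
read 'a': s0 → s3
End state s3 is not accepting.

No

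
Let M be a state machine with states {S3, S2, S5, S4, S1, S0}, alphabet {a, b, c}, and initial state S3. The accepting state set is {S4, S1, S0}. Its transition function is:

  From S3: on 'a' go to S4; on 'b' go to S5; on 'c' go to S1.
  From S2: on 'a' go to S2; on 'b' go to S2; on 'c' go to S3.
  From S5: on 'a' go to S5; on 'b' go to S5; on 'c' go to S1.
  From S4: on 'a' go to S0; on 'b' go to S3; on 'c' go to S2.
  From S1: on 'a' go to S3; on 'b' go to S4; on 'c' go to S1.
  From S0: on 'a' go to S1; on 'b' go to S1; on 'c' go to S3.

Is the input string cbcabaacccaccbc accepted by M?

S3 → S1 → S4 → S2 → S2 → S2 → S2 → S2 → S3 → S1 → S1 → S3 → S1 → S1 → S4 → S2
End state S2 is not accepting.

No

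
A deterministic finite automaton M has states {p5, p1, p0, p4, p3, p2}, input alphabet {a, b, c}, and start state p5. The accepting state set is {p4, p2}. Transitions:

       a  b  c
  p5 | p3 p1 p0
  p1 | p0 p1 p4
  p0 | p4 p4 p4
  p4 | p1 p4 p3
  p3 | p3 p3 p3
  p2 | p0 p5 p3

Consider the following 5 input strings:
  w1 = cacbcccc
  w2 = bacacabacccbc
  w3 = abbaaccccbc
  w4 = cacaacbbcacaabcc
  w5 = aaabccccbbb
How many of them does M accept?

w1: Trace: p5 -c-> p0 -a-> p4 -c-> p3 -b-> p3 -c-> p3 -c-> p3 -c-> p3 -c-> p3  → end p3, rejected
w2: Trace: p5 -b-> p1 -a-> p0 -c-> p4 -a-> p1 -c-> p4 -a-> p1 -b-> p1 -a-> p0 -c-> p4 -c-> p3 -c-> p3 -b-> p3 -c-> p3  → end p3, rejected
w3: Trace: p5 -a-> p3 -b-> p3 -b-> p3 -a-> p3 -a-> p3 -c-> p3 -c-> p3 -c-> p3 -c-> p3 -b-> p3 -c-> p3  → end p3, rejected
w4: Trace: p5 -c-> p0 -a-> p4 -c-> p3 -a-> p3 -a-> p3 -c-> p3 -b-> p3 -b-> p3 -c-> p3 -a-> p3 -c-> p3 -a-> p3 -a-> p3 -b-> p3 -c-> p3 -c-> p3  → end p3, rejected
w5: Trace: p5 -a-> p3 -a-> p3 -a-> p3 -b-> p3 -c-> p3 -c-> p3 -c-> p3 -c-> p3 -b-> p3 -b-> p3 -b-> p3  → end p3, rejected

0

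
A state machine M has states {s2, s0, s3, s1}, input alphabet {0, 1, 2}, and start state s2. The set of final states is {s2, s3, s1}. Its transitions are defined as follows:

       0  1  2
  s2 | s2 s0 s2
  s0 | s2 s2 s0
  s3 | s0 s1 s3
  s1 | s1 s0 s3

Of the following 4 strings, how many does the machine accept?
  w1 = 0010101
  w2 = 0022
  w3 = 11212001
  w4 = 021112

1

w1: Trace: s2 -0-> s2 -0-> s2 -1-> s0 -0-> s2 -1-> s0 -0-> s2 -1-> s0  → end s0, rejected
w2: Trace: s2 -0-> s2 -0-> s2 -2-> s2 -2-> s2  → end s2, accepted
w3: Trace: s2 -1-> s0 -1-> s2 -2-> s2 -1-> s0 -2-> s0 -0-> s2 -0-> s2 -1-> s0  → end s0, rejected
w4: Trace: s2 -0-> s2 -2-> s2 -1-> s0 -1-> s2 -1-> s0 -2-> s0  → end s0, rejected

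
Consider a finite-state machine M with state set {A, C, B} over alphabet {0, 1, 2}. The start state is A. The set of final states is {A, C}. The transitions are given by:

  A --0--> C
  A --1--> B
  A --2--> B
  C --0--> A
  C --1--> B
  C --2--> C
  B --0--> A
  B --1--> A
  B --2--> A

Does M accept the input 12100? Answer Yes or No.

Yes

Trace: A -1-> B -2-> A -1-> B -0-> A -0-> C
End state C is accepting.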